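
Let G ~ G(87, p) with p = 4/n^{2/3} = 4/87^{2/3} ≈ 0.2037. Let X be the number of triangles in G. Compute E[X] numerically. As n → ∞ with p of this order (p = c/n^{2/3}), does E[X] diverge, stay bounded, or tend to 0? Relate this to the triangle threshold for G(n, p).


Number of potential triangles: C(87, 3) = 105995.
Each occurs with probability p³ ≈ (0.2037)³ ≈ 8.455542e-03.
By linearity: E[X] = C(87, 3)·p³ ≈ 105995 · 8.455542e-03 ≈ 896.2452.
Since α = 2/3 < 1, p = c/n^{2/3} ≫ 1/n is above the triangle threshold p ~ 1/n. Asymptotically E[X] ~ (c³/6)·n^{3(1−α)} = (4³/6)·n^{1} → ∞; triangles are abundant w.h.p.

E[X] ≈ 896.2452; in regime p = Θ(1/n^{2/3}) E[X] diverges (above the triangle threshold p ~ 1/n).


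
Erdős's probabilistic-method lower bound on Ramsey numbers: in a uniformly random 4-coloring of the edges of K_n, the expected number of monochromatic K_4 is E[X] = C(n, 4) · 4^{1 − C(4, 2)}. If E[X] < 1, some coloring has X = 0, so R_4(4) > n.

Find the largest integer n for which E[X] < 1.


We need C(n, 4) · 4^{1 − 6} < 1, i.e. C(n, 4) < 4^{6 − 1} = 1024.
Check values of n near the boundary:
  n = 8: C(8, 4) = 70; 70 < 1024? YES
  n = 9: C(9, 4) = 126; 126 < 1024? YES
  n = 10: C(10, 4) = 210; 210 < 1024? YES
  n = 11: C(11, 4) = 330; 330 < 1024? YES
  n = 12: C(12, 4) = 495; 495 < 1024? YES
  n = 13: C(13, 4) = 715; 715 < 1024? YES
  n = 14: C(14, 4) = 1001; 1001 < 1024? YES
  n = 15: C(15, 4) = 1365; 1365 < 1024? NO
  n = 16: C(16, 4) = 1820; 1820 < 1024? NO
The largest n with C(n, 4) < 1024 is n = 14 (where E[X] = 1001/1024 ≈ 0.9775391). Hence R_4(4) > 14, i.e. R_4(4) ≥ 15.

Largest n = 14; hence R_4(4) > 14.


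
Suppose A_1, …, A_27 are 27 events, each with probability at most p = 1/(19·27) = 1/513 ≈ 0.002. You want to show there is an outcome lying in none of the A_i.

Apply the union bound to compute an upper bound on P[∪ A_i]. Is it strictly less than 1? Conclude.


Union bound: P[∪_{i=1}^{27} A_i] ≤ Σ_i P[A_i] ≤ 27·p = 27·(1/513) = 1/19.
Numerically: 1/19 ≈ 0.053.
Is 1/19 < 1? YES.
Since P[∪ A_i] ≤ 1/19 < 1, the complement has P[∩ A_i^c] ≥ 1 − 1/19 = 18/19 > 0, so some outcome avoids every A_i.

27·p = 1/19 ≈ 0.053; existence CERTIFIED by the union bound.


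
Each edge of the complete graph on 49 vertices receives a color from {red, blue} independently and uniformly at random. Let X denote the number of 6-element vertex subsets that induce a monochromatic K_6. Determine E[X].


Let X = Σ_S X_S over the C(49, 6) = 13983816 subsets S of size 6, where X_S = 1 if the K_6 on S is monochromatic.
For a fixed S, the K_6 on S has C(6, 2) = 15 edges. P[all 15 edges red] = (1/2)^15, and likewise for blue, so P[monochromatic] = 2·(1/2)^15 = 2^{1 − 15} = 1/16384.
By linearity of expectation: E[X] = C(49, 6) · 2^{1 − 15} = 13983816 · 1/16384 = 1747977/2048.
Numerically: E[X] ≈ 853.504395.

E[X] = C(49,6)·2^(1−C(6,2)) = 1747977/2048 ≈ 853.504395.


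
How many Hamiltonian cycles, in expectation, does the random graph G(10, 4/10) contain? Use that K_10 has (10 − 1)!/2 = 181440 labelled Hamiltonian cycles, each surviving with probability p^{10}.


K_10 has (10 − 1)!/2 = 181440 labelled Hamiltonian cycles.
For each such Hamiltonian cycle H, let X_H = 1 if all 10 edges of H are present in G. Then P[X_H = 1] = p^{10} = (2/5)^{10} = 1024/9765625.
By linearity: E[X] = Σ_H E[X_H] = 181440 · p^{10} = 181440 · 1024/9765625 = 37158912/1953125.
Numerically: E[X] ≈ 19.025.

E[X] = 181440 · (2/5)^{10} = 37158912/1953125 ≈ 19.025.


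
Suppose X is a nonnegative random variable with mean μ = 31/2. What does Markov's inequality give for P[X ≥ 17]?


μ = E[X] = 31/2, a = 17.
Markov: P[X ≥ 17] ≤ μ/a = (31/2)/17 = 31/34.
Numerically: ≈ 0.9118.
(Since a = 17 > μ = 15.5000, the bound 31/34 is < 1 and informative.)

P[X ≥ 17] ≤ 31/34 ≈ 0.9118.


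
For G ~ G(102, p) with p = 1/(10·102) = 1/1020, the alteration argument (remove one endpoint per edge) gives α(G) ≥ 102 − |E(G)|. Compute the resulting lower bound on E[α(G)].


E[|E(G)|] = C(102, 2)·p = 5151 · (1/1020) = 101/20.
E[α(G)] ≥ n − E[|E(G)|] = 102 − 101/20 = 1939/20.
Numerically: ≈ 96.95000.
(This is only a lower bound; the true E[α(G)] may be larger.)

E[α(G)] ≥ 1939/20 ≈ 96.95000.


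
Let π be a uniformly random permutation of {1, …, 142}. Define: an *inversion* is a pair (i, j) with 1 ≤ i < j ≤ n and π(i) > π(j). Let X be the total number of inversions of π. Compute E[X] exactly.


Write X = Σ X_I over the C(142, 2) = 10011 pairs i < j, with X_I the indicator of one inversion.
There are 10011 indicators.
For each fixed pair i < j, the values π(i) and π(j) are two distinct elements of {1, …, 142} in uniformly random order; by symmetry P[π(i) > π(j)] = 1/2.
By linearity: E[X] = 10011 · (1/2) = C(142, 2) · (1/2) = 10011/2 = 10011/2 ≈ 5005.500.

E[X] = 10011/2 = 5005.500.


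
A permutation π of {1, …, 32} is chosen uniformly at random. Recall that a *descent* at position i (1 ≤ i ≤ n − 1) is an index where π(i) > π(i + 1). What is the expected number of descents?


Write X = Σ X_I over i = 1, …, 31, with X_I the indicator of one descent.
There are 31 indicators.
For each fixed i, the pair (π(i), π(i+1)) is a uniformly random ordered pair of distinct values from {1, …, 32}; by symmetry P[π(i) > π(i+1)] = 1/2.
By linearity: E[X] = 31 · (1/2) = (32 − 1) · (1/2) = 31/2 ≈ 15.500000.

E[X] = 31/2 = 15.500000.


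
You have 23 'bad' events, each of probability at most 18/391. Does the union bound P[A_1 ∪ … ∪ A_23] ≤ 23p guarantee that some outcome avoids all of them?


Union bound: P[∪_{i=1}^{23} A_i] ≤ Σ_i P[A_i] ≤ 23·p = 23·(18/391) = 18/17.
Numerically: 18/17 ≈ 1.05882.
Is 18/17 < 1? NO.
Since the bound 18/17 is ≥ 1, the union bound is uninformative here; it does NOT by itself certify existence.

23·p = 18/17 ≈ 1.05882; existence NOT certified by the union bound.


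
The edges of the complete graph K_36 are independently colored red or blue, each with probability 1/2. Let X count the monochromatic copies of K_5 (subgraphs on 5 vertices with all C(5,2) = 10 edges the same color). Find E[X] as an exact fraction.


Let X = Σ_S X_S over the C(36, 5) = 376992 subsets S of size 5, where X_S = 1 if the K_5 on S is monochromatic.
For a fixed S, the K_5 on S has C(5, 2) = 10 edges. P[all 10 edges red] = (1/2)^10, and likewise for blue, so P[monochromatic] = 2·(1/2)^10 = 2^{1 − 10} = 1/512.
By linearity: E[X] = C(36, 5) · 2^{1 − 10} = 376992 · 1/512 = 11781/16.
Numerically: E[X] ≈ 736.3125.

E[X] = C(36,5)·2^(1−C(5,2)) = 11781/16 ≈ 736.3125.


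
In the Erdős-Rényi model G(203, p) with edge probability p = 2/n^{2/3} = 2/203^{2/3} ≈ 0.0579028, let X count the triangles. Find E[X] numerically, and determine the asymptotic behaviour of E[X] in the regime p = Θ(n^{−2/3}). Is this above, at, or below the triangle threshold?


Number of potential triangles: C(203, 3) = 1373701.
Each occurs with probability p³ ≈ (0.0579028)³ ≈ 1.94132350e-04.
By linearity: E[X] = C(203, 3)·p³ ≈ 1373701 · 1.94132350e-04 ≈ 266.679803.
Since α = 2/3 < 1, p = c/n^{2/3} ≫ 1/n is above the triangle threshold p ~ 1/n. Asymptotically E[X] ~ (c³/6)·n^{3(1−α)} = (2³/6)·n^{1} → ∞; triangles are abundant w.h.p.

E[X] ≈ 266.679803; in regime p = Θ(1/n^{2/3}) E[X] diverges (above the triangle threshold p ~ 1/n).


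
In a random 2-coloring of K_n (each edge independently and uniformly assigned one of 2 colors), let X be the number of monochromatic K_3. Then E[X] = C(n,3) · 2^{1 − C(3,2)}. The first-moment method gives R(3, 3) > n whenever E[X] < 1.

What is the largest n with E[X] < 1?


We need C(n, 3) · 2^{1 − 3} < 1, i.e. C(n, 3) < 2^{3 − 1} = 4.
Check values of n near the boundary:
  n = 3: C(3, 3) = 1; 1 < 4? YES
  n = 4: C(4, 3) = 4; 4 < 4? NO
  n = 5: C(5, 3) = 10; 10 < 4? NO
  n = 6: C(6, 3) = 20; 20 < 4? NO
The largest n with C(n, 3) < 4 is n = 3 (where E[X] = 1/4 ≈ 0.250). Hence R(3, 3) > 3, i.e. R(3, 3) ≥ 4.

Largest n = 3; hence R(3, 3) > 3.


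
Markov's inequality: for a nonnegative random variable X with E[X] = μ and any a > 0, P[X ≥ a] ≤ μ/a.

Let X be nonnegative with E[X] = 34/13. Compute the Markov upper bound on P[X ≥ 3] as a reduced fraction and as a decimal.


μ = E[X] = 34/13, a = 3.
Markov: P[X ≥ 3] ≤ μ/a = (34/13)/3 = 34/39.
Numerically: ≈ 0.871795.
(Since a = 3 > μ = 2.615385, the bound 34/39 is < 1 and informative.)

P[X ≥ 3] ≤ 34/39 ≈ 0.871795.


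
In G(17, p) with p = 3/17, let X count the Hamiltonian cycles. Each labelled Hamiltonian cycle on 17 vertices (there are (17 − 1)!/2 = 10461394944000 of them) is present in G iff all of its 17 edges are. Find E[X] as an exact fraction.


K_17 has (17 − 1)!/2 = 10461394944000 labelled Hamiltonian cycles.
For each such Hamiltonian cycle H, let X_H = 1 if all 17 edges of H are present in G. Then P[X_H = 1] = p^{17} = (3/17)^{17} = 129140163/827240261886336764177.
Summing the indicators: E[X] = Σ_H E[X_H] = 10461394944000 · p^{17} = 10461394944000 · 129140163/827240261886336764177 = 1350986248275535872000/827240261886336764177.
Numerically: E[X] ≈ 1.63312.

E[X] = 10461394944000 · (3/17)^{17} = 1350986248275535872000/827240261886336764177 ≈ 1.63312.


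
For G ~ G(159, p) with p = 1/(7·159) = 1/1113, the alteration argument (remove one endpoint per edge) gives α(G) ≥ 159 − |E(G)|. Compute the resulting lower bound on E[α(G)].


E[|E(G)|] = C(159, 2)·p = 12561 · (1/1113) = 79/7.
E[α(G)] ≥ n − E[|E(G)|] = 159 − 79/7 = 1034/7.
Numerically: ≈ 147.71429.
(This is only a lower bound; the true E[α(G)] may be larger.)

E[α(G)] ≥ 1034/7 ≈ 147.71429.


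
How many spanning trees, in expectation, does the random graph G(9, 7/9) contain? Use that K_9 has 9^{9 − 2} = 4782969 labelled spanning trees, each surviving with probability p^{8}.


K_9 has 9^{9 − 2} = 4782969 labelled spanning trees.
For each such spanning tree H, let X_H = 1 if all 8 edges of H are present in G. Then P[X_H = 1] = p^{8} = (7/9)^{8} = 5764801/43046721.
By linearity: E[X] = Σ_H E[X_H] = 4782969 · p^{8} = 4782969 · 5764801/43046721 = 5764801/9.
Numerically: E[X] ≈ 6.405e+05.

E[X] = 4782969 · (7/9)^{8} = 5764801/9 ≈ 6.405e+05.


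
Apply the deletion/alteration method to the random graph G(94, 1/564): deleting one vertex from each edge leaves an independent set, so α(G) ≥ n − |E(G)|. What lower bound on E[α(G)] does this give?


E[|E(G)|] = C(94, 2)·p = 4371 · (1/564) = 31/4.
E[α(G)] ≥ n − E[|E(G)|] = 94 − 31/4 = 345/4.
Numerically: ≈ 86.250000.
(This is only a lower bound; the true E[α(G)] may be larger.)

E[α(G)] ≥ 345/4 ≈ 86.250000.


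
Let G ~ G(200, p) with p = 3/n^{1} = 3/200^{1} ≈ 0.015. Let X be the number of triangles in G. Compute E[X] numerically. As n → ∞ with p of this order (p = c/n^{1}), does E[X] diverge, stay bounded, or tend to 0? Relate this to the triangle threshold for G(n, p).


Number of potential triangles: C(200, 3) = 1313400.
Each occurs with probability p³ ≈ (0.015)³ ≈ 3.375000e-06.
By linearity: E[X] = C(200, 3)·p³ ≈ 1313400 · 3.375000e-06 ≈ 4.4327.
Here α = 1, so p = 3/n is exactly at the triangle threshold p ~ 1/n. Asymptotically E[X] → c³/6 = 3³/6 = 9/2 ≈ 4.5000, a bounded constant. In this regime the triangle count is asymptotically Poisson(c³/6).

E[X] ≈ 4.4327; in regime p = Θ(1/n^{1}) E[X] stays bounded (at the triangle threshold p ~ 1/n).


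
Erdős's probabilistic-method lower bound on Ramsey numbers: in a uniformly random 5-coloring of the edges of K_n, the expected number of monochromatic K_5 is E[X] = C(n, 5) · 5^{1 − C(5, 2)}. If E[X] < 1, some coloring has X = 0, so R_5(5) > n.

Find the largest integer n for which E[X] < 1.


We need C(n, 5) · 5^{1 − 10} < 1, i.e. C(n, 5) < 5^{10 − 1} = 1953125.
Check values of n near the boundary:
  n = 43: C(43, 5) = 962598; 962598 < 1953125? YES
  n = 44: C(44, 5) = 1086008; 1086008 < 1953125? YES
  n = 45: C(45, 5) = 1221759; 1221759 < 1953125? YES
  n = 46: C(46, 5) = 1370754; 1370754 < 1953125? YES
  n = 47: C(47, 5) = 1533939; 1533939 < 1953125? YES
  n = 48: C(48, 5) = 1712304; 1712304 < 1953125? YES
  n = 49: C(49, 5) = 1906884; 1906884 < 1953125? YES
  n = 50: C(50, 5) = 2118760; 2118760 < 1953125? NO
  n = 51: C(51, 5) = 2349060; 2349060 < 1953125? NO
The largest n with C(n, 5) < 1953125 is n = 49 (where E[X] = 1906884/1953125 ≈ 0.976). Hence R_5(5) > 49, i.e. R_5(5) ≥ 50.

Largest n = 49; hence R_5(5) > 49.


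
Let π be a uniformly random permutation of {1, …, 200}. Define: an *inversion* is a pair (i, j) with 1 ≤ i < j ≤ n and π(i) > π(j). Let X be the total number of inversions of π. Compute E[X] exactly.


Write X = Σ X_I over the C(200, 2) = 19900 pairs i < j, with X_I the indicator of one inversion.
There are 19900 indicators.
For each fixed pair i < j, the values π(i) and π(j) are two distinct elements of {1, …, 200} in uniformly random order; by symmetry P[π(i) > π(j)] = 1/2.
By linearity: E[X] = 19900 · (1/2) = C(200, 2) · (1/2) = 19900/2 = 9950 ≈ 9950.000.

E[X] = 9950 = 9950.000.


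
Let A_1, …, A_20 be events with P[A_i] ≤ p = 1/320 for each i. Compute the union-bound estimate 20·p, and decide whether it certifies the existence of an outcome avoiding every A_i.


Union bound: P[∪_{i=1}^{20} A_i] ≤ Σ_i P[A_i] ≤ 20·p = 20·(1/320) = 1/16.
Numerically: 1/16 ≈ 0.0625000.
Is 1/16 < 1? YES.
Since P[∪ A_i] ≤ 1/16 < 1, the complement has P[∩ A_i^c] ≥ 1 − 1/16 = 15/16 > 0, so some outcome avoids every A_i.

20·p = 1/16 ≈ 0.0625000; existence CERTIFIED by the union bound.


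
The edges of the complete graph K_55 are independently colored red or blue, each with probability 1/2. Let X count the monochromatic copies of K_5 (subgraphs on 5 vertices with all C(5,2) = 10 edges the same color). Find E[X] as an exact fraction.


Let X = Σ_S X_S over the C(55, 5) = 3478761 subsets S of size 5, where X_S = 1 if the K_5 on S is monochromatic.
For a fixed S, the K_5 on S has C(5, 2) = 10 edges. P[all 10 edges red] = (1/2)^10, and likewise for blue, so P[monochromatic] = 2·(1/2)^10 = 2^{1 − 10} = 1/512.
Summing: E[X] = C(55, 5) · 2^{1 − 10} = 3478761 · 1/512 = 3478761/512.
Numerically: E[X] ≈ 6794.45508.

E[X] = C(55,5)·2^(1−C(5,2)) = 3478761/512 ≈ 6794.45508.


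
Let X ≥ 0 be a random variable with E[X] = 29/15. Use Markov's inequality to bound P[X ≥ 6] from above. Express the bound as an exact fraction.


μ = E[X] = 29/15, a = 6.
Markov: P[X ≥ 6] ≤ μ/a = (29/15)/6 = 29/90.
Numerically: ≈ 0.322222.
(Since a = 6 > μ = 1.933333, the bound 29/90 is < 1 and informative.)

P[X ≥ 6] ≤ 29/90 ≈ 0.322222.


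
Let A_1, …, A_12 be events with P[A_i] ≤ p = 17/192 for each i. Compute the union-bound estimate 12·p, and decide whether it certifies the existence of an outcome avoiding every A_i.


Union bound: P[∪_{i=1}^{12} A_i] ≤ Σ_i P[A_i] ≤ 12·p = 12·(17/192) = 17/16.
Numerically: 17/16 ≈ 1.0625000.
Is 17/16 < 1? NO.
Since the bound 17/16 is ≥ 1, the union bound is uninformative here; it does NOT by itself certify existence.

12·p = 17/16 ≈ 1.0625000; existence NOT certified by the union bound.


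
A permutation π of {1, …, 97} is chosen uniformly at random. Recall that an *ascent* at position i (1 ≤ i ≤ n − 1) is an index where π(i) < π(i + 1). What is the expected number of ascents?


Write X = Σ X_I over i = 1, …, 96, with X_I the indicator of one ascent.
There are 96 indicators.
For each fixed i, the pair (π(i), π(i+1)) is a uniformly random ordered pair of distinct values from {1, …, 97}; by symmetry P[π(i) < π(i+1)] = 1/2.
By linearity: E[X] = 96 · (1/2) = (97 − 1) · (1/2) = 48 ≈ 48.0000.

E[X] = 48 = 48.0000.


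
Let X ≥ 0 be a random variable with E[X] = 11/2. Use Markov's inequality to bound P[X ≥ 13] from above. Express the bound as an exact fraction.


μ = E[X] = 11/2, a = 13.
Markov: P[X ≥ 13] ≤ μ/a = (11/2)/13 = 11/26.
Numerically: ≈ 0.42308.
(Since a = 13 > μ = 5.50000, the bound 11/26 is < 1 and informative.)

P[X ≥ 13] ≤ 11/26 ≈ 0.42308.


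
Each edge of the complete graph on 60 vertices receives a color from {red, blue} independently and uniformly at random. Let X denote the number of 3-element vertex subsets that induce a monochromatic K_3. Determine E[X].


Let X = Σ_S X_S over the C(60, 3) = 34220 subsets S of size 3, where X_S = 1 if the K_3 on S is monochromatic.
For a fixed S, the K_3 on S has C(3, 2) = 3 edges. P[all 3 edges red] = (1/2)^3, and likewise for blue, so P[monochromatic] = 2·(1/2)^3 = 2^{1 − 3} = 1/4.
Summing: E[X] = C(60, 3) · 2^{1 − 3} = 34220 · 1/4 = 8555.
Numerically: E[X] ≈ 8555.0000.

E[X] = C(60,3)·2^(1−C(3,2)) = 8555 ≈ 8555.0000.


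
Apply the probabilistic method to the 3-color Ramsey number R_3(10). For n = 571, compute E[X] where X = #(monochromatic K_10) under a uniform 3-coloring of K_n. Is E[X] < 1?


E[X] = C(571, 10) · 3^{1 − 45} = 937951290893172842001 · 3^{−44} = 937951290893172842001/984770902183611232881.
As a reduced fraction: E[X] = 104216810099241426889/109418989131512359209 ≈ 0.9525.
Is E[X] < 1? YES.
Since E[X] < 1, there exists a 3-coloring of K_{571} with no monochromatic K_10; hence R_3(10) > 571.

E[X] = 104216810099241426889/109418989131512359209 ≈ 0.9525; E[X] < 1, so R_3(10) > 571.


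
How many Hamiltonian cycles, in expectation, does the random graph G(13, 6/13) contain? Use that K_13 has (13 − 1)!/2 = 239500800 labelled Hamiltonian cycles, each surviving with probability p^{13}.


K_13 has (13 − 1)!/2 = 239500800 labelled Hamiltonian cycles.
For each such Hamiltonian cycle H, let X_H = 1 if all 13 edges of H are present in G. Then P[X_H = 1] = p^{13} = (6/13)^{13} = 13060694016/302875106592253.
By linearity: E[X] = Σ_H E[X_H] = 239500800 · p^{13} = 239500800 · 13060694016/302875106592253 = 3128046665387212800/302875106592253.
Numerically: E[X] ≈ 1.033e+04.

E[X] = 239500800 · (6/13)^{13} = 3128046665387212800/302875106592253 ≈ 1.033e+04.


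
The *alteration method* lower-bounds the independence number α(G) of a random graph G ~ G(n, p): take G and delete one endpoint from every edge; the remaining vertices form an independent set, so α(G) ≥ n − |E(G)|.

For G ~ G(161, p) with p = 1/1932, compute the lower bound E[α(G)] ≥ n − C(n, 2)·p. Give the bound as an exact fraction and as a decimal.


E[|E(G)|] = C(161, 2)·p = 12880 · (1/1932) = 20/3.
E[α(G)] ≥ n − E[|E(G)|] = 161 − 20/3 = 463/3.
Numerically: ≈ 154.33333.
(This is only a lower bound; the true E[α(G)] may be larger.)

E[α(G)] ≥ 463/3 ≈ 154.33333.


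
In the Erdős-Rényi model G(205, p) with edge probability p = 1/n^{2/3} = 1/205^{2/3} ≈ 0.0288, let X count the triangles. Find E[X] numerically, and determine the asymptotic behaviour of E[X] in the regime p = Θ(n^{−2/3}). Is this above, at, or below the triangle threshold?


Number of potential triangles: C(205, 3) = 1414910.
Each occurs with probability p³ ≈ (0.0288)³ ≈ 2.37954e-05.
By linearity: E[X] = C(205, 3)·p³ ≈ 1414910 · 2.37954e-05 ≈ 33.668.
Since α = 2/3 < 1, p = c/n^{2/3} ≫ 1/n is above the triangle threshold p ~ 1/n. Asymptotically E[X] ~ (c³/6)·n^{3(1−α)} = (1³/6)·n^{1} → ∞; triangles are abundant w.h.p.

E[X] ≈ 33.668; in regime p = Θ(1/n^{2/3}) E[X] diverges (above the triangle threshold p ~ 1/n).


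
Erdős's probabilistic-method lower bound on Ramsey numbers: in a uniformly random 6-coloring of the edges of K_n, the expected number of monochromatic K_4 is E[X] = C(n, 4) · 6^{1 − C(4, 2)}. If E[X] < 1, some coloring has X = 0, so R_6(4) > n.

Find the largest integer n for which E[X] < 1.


We need C(n, 4) · 6^{1 − 6} < 1, i.e. C(n, 4) < 6^{6 − 1} = 7776.
Check values of n near the boundary:
  n = 18: C(18, 4) = 3060; 3060 < 7776? YES
  n = 19: C(19, 4) = 3876; 3876 < 7776? YES
  n = 20: C(20, 4) = 4845; 4845 < 7776? YES
  n = 21: C(21, 4) = 5985; 5985 < 7776? YES
  n = 22: C(22, 4) = 7315; 7315 < 7776? YES
  n = 23: C(23, 4) = 8855; 8855 < 7776? NO
  n = 24: C(24, 4) = 10626; 10626 < 7776? NO
The largest n with C(n, 4) < 7776 is n = 22 (where E[X] = 7315/7776 ≈ 0.940715). Hence R_6(4) > 22, i.e. R_6(4) ≥ 23.

Largest n = 22; hence R_6(4) > 22.


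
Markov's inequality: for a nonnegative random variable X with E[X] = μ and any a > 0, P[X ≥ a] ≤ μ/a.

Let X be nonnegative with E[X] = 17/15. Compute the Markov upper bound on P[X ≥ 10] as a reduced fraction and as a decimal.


μ = E[X] = 17/15, a = 10.
Markov: P[X ≥ 10] ≤ μ/a = (17/15)/10 = 17/150.
Numerically: ≈ 0.11333.
(Since a = 10 > μ = 1.13333, the bound 17/150 is < 1 and informative.)

P[X ≥ 10] ≤ 17/150 ≈ 0.11333.


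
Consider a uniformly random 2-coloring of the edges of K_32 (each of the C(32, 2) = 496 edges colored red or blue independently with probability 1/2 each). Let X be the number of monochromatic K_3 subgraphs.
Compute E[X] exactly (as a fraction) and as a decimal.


Let X = Σ_S X_S over the C(32, 3) = 4960 subsets S of size 3, where X_S = 1 if the K_3 on S is monochromatic.
For a fixed S, the K_3 on S has C(3, 2) = 3 edges. P[all 3 edges red] = (1/2)^3, and likewise for blue, so P[monochromatic] = 2·(1/2)^3 = 2^{1 − 3} = 1/4.
By linearity: E[X] = C(32, 3) · 2^{1 − 3} = 4960 · 1/4 = 1240.
Numerically: E[X] ≈ 1240.000.

E[X] = C(32,3)·2^(1−C(3,2)) = 1240 ≈ 1240.000.


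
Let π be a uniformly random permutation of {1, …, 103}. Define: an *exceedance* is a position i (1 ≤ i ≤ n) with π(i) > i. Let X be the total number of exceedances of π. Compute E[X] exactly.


Write X = Σ_{i=1}^{103} X_i, where X_i = 1_{π(i) > i}.
For each fixed i, π(i) is uniform over {1, …, 103} (marginal of a uniform permutation), so P[π(i) > i] = (n − i)/n. Summing: Σ_{i=1}^{103} (n − i)/n = (0 + 1 + … + 102)/103 = 103(103 − 1)/(2·103) = (103 − 1)/2.
Hence E[X] = Σ_{i=1}^{103} (103 − i)/103 = 51 ≈ 51.00000.

E[X] = 51 = 51.00000.


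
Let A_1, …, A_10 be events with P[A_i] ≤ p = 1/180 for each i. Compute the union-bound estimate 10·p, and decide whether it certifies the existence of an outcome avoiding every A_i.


Union bound: P[∪_{i=1}^{10} A_i] ≤ Σ_i P[A_i] ≤ 10·p = 10·(1/180) = 1/18.
Numerically: 1/18 ≈ 0.0555556.
Is 1/18 < 1? YES.
Since P[∪ A_i] ≤ 1/18 < 1, the complement has P[∩ A_i^c] ≥ 1 − 1/18 = 17/18 > 0, so some outcome avoids every A_i.

10·p = 1/18 ≈ 0.0555556; existence CERTIFIED by the union bound.


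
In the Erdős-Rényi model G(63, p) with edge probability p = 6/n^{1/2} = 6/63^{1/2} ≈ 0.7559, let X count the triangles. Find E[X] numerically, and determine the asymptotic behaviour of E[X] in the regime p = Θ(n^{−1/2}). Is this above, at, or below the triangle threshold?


Number of potential triangles: C(63, 3) = 39711.
Each occurs with probability p³ ≈ (0.7559)³ ≈ 4.319594e-01.
By linearity: E[X] = C(63, 3)·p³ ≈ 39711 · 4.319594e-01 ≈ 17153.5396.
Since α = 1/2 < 1, p = c/n^{1/2} ≫ 1/n is above the triangle threshold p ~ 1/n. Asymptotically E[X] ~ (c³/6)·n^{3(1−α)} = (6³/6)·n^{1.5} → ∞; triangles are abundant w.h.p.

E[X] ≈ 17153.5396; in regime p = Θ(1/n^{1/2}) E[X] diverges (above the triangle threshold p ~ 1/n).


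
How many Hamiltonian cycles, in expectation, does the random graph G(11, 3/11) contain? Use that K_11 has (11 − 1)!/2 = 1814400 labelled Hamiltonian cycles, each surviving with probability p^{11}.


K_11 has (11 − 1)!/2 = 1814400 labelled Hamiltonian cycles.
For each such Hamiltonian cycle H, let X_H = 1 if all 11 edges of H are present in G. Then P[X_H = 1] = p^{11} = (3/11)^{11} = 177147/285311670611.
Summing the indicators: E[X] = Σ_H E[X_H] = 1814400 · p^{11} = 1814400 · 177147/285311670611 = 321415516800/285311670611.
Numerically: E[X] ≈ 1.13.

E[X] = 1814400 · (3/11)^{11} = 321415516800/285311670611 ≈ 1.13.


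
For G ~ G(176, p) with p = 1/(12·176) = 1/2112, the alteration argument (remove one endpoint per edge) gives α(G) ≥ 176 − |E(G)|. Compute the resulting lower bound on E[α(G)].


E[|E(G)|] = C(176, 2)·p = 15400 · (1/2112) = 175/24.
E[α(G)] ≥ n − E[|E(G)|] = 176 − 175/24 = 4049/24.
Numerically: ≈ 168.70833.
(This is only a lower bound; the true E[α(G)] may be larger.)

E[α(G)] ≥ 4049/24 ≈ 168.70833.


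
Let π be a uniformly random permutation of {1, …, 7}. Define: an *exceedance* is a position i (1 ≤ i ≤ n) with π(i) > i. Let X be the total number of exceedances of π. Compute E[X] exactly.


Write X = Σ_{i=1}^{7} X_i, where X_i = 1_{π(i) > i}.
For each fixed i, π(i) is uniform over {1, …, 7} (marginal of a uniform permutation), so P[π(i) > i] = (n − i)/n. Summing: Σ_{i=1}^{7} (n − i)/n = (0 + 1 + … + 6)/7 = 7(7 − 1)/(2·7) = (7 − 1)/2.
Hence E[X] = Σ_{i=1}^{7} (7 − i)/7 = 3 ≈ 3.00000.

E[X] = 3 = 3.00000.


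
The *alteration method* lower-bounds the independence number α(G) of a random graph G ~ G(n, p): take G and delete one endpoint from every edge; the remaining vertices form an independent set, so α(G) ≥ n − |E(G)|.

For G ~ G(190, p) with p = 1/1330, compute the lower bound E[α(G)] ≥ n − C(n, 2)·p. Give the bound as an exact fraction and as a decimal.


E[|E(G)|] = C(190, 2)·p = 17955 · (1/1330) = 27/2.
E[α(G)] ≥ n − E[|E(G)|] = 190 − 27/2 = 353/2.
Numerically: ≈ 176.50000.
(This is only a lower bound; the true E[α(G)] may be larger.)

E[α(G)] ≥ 353/2 ≈ 176.50000.


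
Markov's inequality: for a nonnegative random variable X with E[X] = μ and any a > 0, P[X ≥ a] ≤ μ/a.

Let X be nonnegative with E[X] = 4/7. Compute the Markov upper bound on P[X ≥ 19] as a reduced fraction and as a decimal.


μ = E[X] = 4/7, a = 19.
Markov: P[X ≥ 19] ≤ μ/a = (4/7)/19 = 4/133.
Numerically: ≈ 0.030075.
(Since a = 19 > μ = 0.571429, the bound 4/133 is < 1 and informative.)

P[X ≥ 19] ≤ 4/133 ≈ 0.030075.


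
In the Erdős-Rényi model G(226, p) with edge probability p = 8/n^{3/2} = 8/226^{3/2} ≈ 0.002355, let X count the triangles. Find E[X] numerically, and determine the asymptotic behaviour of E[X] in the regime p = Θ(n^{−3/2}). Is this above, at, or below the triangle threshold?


Number of potential triangles: C(226, 3) = 1898400.
Each occurs with probability p³ ≈ (0.002355)³ ≈ 1.305515e-08.
By linearity: E[X] = C(226, 3)·p³ ≈ 1898400 · 1.305515e-08 ≈ 0.0248.
Since α = 3/2 > 1, p = c/n^{3/2} = o(1/n) is below the triangle threshold p ~ 1/n. Asymptotically E[X] ~ (c³/6)·n^{3(1−α)} = (8³/6)·n^{-1.5} → 0, so by Markov's inequality G has no triangles w.h.p.

E[X] ≈ 0.0248; in regime p = Θ(1/n^{3/2}) E[X] tends to 0 (below the triangle threshold p ~ 1/n).


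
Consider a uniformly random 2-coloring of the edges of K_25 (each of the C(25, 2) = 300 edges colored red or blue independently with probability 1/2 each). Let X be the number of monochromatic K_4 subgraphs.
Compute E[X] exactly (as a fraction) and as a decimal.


Let X = Σ_S X_S over the C(25, 4) = 12650 subsets S of size 4, where X_S = 1 if the K_4 on S is monochromatic.
For a fixed S, the K_4 on S has C(4, 2) = 6 edges. P[all 6 edges red] = (1/2)^6, and likewise for blue, so P[monochromatic] = 2·(1/2)^6 = 2^{1 − 6} = 1/32.
By linearity: E[X] = C(25, 4) · 2^{1 − 6} = 12650 · 1/32 = 6325/16.
Numerically: E[X] ≈ 395.3125.

E[X] = C(25,4)·2^(1−C(4,2)) = 6325/16 ≈ 395.3125.


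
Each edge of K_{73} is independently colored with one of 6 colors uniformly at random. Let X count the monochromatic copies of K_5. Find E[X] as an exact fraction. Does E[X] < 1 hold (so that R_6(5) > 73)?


E[X] = C(73, 5) · 6^{1 − 10} = 15020334 · 6^{−9} = 15020334/10077696.
As a reduced fraction: E[X] = 834463/559872 ≈ 1.490453.
Is E[X] < 1? NO.
Since E[X] ≥ 1, the first-moment bound is inconclusive at n = 73; it does NOT by itself certify R_6(5) > 73.

E[X] = 834463/559872 ≈ 1.490453; E[X] ≥ 1; first-moment method inconclusive here.


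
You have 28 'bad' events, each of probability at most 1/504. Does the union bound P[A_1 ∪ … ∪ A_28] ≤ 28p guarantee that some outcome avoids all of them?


Union bound: P[∪_{i=1}^{28} A_i] ≤ Σ_i P[A_i] ≤ 28·p = 28·(1/504) = 1/18.
Numerically: 1/18 ≈ 0.056.
Is 1/18 < 1? YES.
Since P[∪ A_i] ≤ 1/18 < 1, the complement has P[∩ A_i^c] ≥ 1 − 1/18 = 17/18 > 0, so some outcome avoids every A_i.

28·p = 1/18 ≈ 0.056; existence CERTIFIED by the union bound.


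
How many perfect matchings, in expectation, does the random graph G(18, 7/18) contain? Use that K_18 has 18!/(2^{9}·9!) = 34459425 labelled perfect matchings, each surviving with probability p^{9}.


K_18 has 18!/(2^{9}·9!) = 34459425 labelled perfect matchings.
For each such perfect matching H, let X_H = 1 if all 9 edges of H are present in G. Then P[X_H = 1] = p^{9} = (7/18)^{9} = 40353607/198359290368.
By linearity: E[X] = Σ_H E[X_H] = 34459425 · p^{9} = 34459425 · 40353607/198359290368 = 17167433257975/2448880128.
Numerically: E[X] ≈ 7010.3.

E[X] = 34459425 · (7/18)^{9} = 17167433257975/2448880128 ≈ 7010.3.


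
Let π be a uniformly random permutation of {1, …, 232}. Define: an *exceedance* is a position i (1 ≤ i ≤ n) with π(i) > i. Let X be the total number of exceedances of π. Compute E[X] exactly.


Write X = Σ_{i=1}^{232} X_i, where X_i = 1_{π(i) > i}.
For each fixed i, π(i) is uniform over {1, …, 232} (marginal of a uniform permutation), so P[π(i) > i] = (n − i)/n. Summing: Σ_{i=1}^{232} (n − i)/n = (0 + 1 + … + 231)/232 = 232(232 − 1)/(2·232) = (232 − 1)/2.
Hence E[X] = Σ_{i=1}^{232} (232 − i)/232 = 231/2 ≈ 115.500.

E[X] = 231/2 = 115.500.


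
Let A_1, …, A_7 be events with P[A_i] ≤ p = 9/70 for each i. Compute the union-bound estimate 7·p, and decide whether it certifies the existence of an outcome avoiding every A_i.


Union bound: P[∪_{i=1}^{7} A_i] ≤ Σ_i P[A_i] ≤ 7·p = 7·(9/70) = 9/10.
Numerically: 9/10 ≈ 0.9000000.
Is 9/10 < 1? YES.
Since P[∪ A_i] ≤ 9/10 < 1, the complement has P[∩ A_i^c] ≥ 1 − 9/10 = 1/10 > 0, so some outcome avoids every A_i.

7·p = 9/10 ≈ 0.9000000; existence CERTIFIED by the union bound.


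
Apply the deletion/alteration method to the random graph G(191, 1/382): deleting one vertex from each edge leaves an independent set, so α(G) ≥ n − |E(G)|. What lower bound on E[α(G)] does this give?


E[|E(G)|] = C(191, 2)·p = 18145 · (1/382) = 95/2.
E[α(G)] ≥ n − E[|E(G)|] = 191 − 95/2 = 287/2.
Numerically: ≈ 143.5000.
(This is only a lower bound; the true E[α(G)] may be larger.)

E[α(G)] ≥ 287/2 ≈ 143.5000.


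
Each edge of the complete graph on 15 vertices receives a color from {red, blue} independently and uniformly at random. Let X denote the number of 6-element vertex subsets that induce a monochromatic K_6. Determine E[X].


Let X = Σ_S X_S over the C(15, 6) = 5005 subsets S of size 6, where X_S = 1 if the K_6 on S is monochromatic.
For a fixed S, the K_6 on S has C(6, 2) = 15 edges. P[all 15 edges red] = (1/2)^15, and likewise for blue, so P[monochromatic] = 2·(1/2)^15 = 2^{1 − 15} = 1/16384.
Summing: E[X] = C(15, 6) · 2^{1 − 15} = 5005 · 1/16384 = 5005/16384.
Numerically: E[X] ≈ 0.305481.

E[X] = C(15,6)·2^(1−C(6,2)) = 5005/16384 ≈ 0.305481.


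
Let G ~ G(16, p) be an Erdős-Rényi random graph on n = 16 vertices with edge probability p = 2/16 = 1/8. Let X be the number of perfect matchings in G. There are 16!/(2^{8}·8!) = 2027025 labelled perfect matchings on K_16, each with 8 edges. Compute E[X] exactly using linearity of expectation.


K_16 has 16!/(2^{8}·8!) = 2027025 labelled perfect matchings.
For each such perfect matching H, let X_H = 1 if all 8 edges of H are present in G. Then P[X_H = 1] = p^{8} = (1/8)^{8} = 1/16777216.
Summing the indicators: E[X] = Σ_H E[X_H] = 2027025 · p^{8} = 2027025 · 1/16777216 = 2027025/16777216.
Numerically: E[X] ≈ 0.1208.

E[X] = 2027025 · (1/8)^{8} = 2027025/16777216 ≈ 0.1208.


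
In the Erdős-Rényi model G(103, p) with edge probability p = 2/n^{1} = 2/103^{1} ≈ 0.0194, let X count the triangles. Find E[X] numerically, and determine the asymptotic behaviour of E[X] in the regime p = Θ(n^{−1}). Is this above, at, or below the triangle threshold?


Number of potential triangles: C(103, 3) = 176851.
Each occurs with probability p³ ≈ (0.0194)³ ≈ 7.32113e-06.
By linearity: E[X] = C(103, 3)·p³ ≈ 176851 · 7.32113e-06 ≈ 1.295.
Here α = 1, so p = 2/n is exactly at the triangle threshold p ~ 1/n. Asymptotically E[X] → c³/6 = 2³/6 = 4/3 ≈ 1.333, a bounded constant. In this regime the triangle count is asymptotically Poisson(c³/6).

E[X] ≈ 1.295; in regime p = Θ(1/n^{1}) E[X] stays bounded (at the triangle threshold p ~ 1/n).


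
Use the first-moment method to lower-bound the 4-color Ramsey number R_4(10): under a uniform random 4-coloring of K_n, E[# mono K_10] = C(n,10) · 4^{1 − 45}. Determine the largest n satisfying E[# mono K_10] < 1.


We need C(n, 10) · 4^{1 − 45} < 1, i.e. C(n, 10) < 4^{45 − 1} = 309485009821345068724781056.
Check values of n near the boundary:
  n = 2017: C(2017, 10) = 300324964434452596180990448; 300324964434452596180990448 < 309485009821345068724781056? YES
  n = 2018: C(2018, 10) = 301820606687612220663963508; 301820606687612220663963508 < 309485009821345068724781056? YES
  n = 2019: C(2019, 10) = 303322949179835278009229628; 303322949179835278009229628 < 309485009821345068724781056? YES
  n = 2020: C(2020, 10) = 304832018578739931133653656; 304832018578739931133653656 < 309485009821345068724781056? YES
  n = 2021: C(2021, 10) = 306347841644770462864800616; 306347841644770462864800616 < 309485009821345068724781056? YES
  n = 2022: C(2022, 10) = 307870445231474093395937796; 307870445231474093395937796 < 309485009821345068724781056? YES
  n = 2023: C(2023, 10) = 309399856285778485315440716; 309399856285778485315440716 < 309485009821345068724781056? YES
  n = 2024: C(2024, 10) = 310936101848269937576192656; 310936101848269937576192656 < 309485009821345068724781056? NO
  n = 2025: C(2025, 10) = 312479209053472269772600560; 312479209053472269772600560 < 309485009821345068724781056? NO
The largest n with C(n, 10) < 309485009821345068724781056 is n = 2023 (where E[X] = 77349964071444621328860179/77371252455336267181195264 ≈ 0.99972). Hence R_4(10) > 2023, i.e. R_4(10) ≥ 2024.

Largest n = 2023; hence R_4(10) > 2023.


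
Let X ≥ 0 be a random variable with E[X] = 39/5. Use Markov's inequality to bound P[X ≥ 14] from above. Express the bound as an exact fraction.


μ = E[X] = 39/5, a = 14.
Markov: P[X ≥ 14] ≤ μ/a = (39/5)/14 = 39/70.
Numerically: ≈ 0.5571.
(Since a = 14 > μ = 7.8000, the bound 39/70 is < 1 and informative.)

P[X ≥ 14] ≤ 39/70 ≈ 0.5571.


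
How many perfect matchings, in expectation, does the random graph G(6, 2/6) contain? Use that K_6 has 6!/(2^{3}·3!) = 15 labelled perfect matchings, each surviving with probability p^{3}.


K_6 has 6!/(2^{3}·3!) = 15 labelled perfect matchings.
For each such perfect matching H, let X_H = 1 if all 3 edges of H are present in G. Then P[X_H = 1] = p^{3} = (1/3)^{3} = 1/27.
By linearity: E[X] = Σ_H E[X_H] = 15 · p^{3} = 15 · 1/27 = 5/9.
Numerically: E[X] ≈ 0.5556.

E[X] = 15 · (1/3)^{3} = 5/9 ≈ 0.5556.


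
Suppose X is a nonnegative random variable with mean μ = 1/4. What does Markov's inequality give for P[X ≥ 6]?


μ = E[X] = 1/4, a = 6.
Markov: P[X ≥ 6] ≤ μ/a = (1/4)/6 = 1/24.
Numerically: ≈ 0.041667.
(Since a = 6 > μ = 0.250000, the bound 1/24 is < 1 and informative.)

P[X ≥ 6] ≤ 1/24 ≈ 0.041667.


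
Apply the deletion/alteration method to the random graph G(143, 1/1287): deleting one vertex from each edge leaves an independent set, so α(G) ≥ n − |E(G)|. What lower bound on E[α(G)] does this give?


E[|E(G)|] = C(143, 2)·p = 10153 · (1/1287) = 71/9.
E[α(G)] ≥ n − E[|E(G)|] = 143 − 71/9 = 1216/9.
Numerically: ≈ 135.11111.
(This is only a lower bound; the true E[α(G)] may be larger.)

E[α(G)] ≥ 1216/9 ≈ 135.11111.


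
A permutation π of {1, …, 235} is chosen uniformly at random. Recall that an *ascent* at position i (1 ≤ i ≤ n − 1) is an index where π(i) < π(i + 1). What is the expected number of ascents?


Write X = Σ X_I over i = 1, …, 234, with X_I the indicator of one ascent.
There are 234 indicators.
For each fixed i, the pair (π(i), π(i+1)) is a uniformly random ordered pair of distinct values from {1, …, 235}; by symmetry P[π(i) < π(i+1)] = 1/2.
By linearity: E[X] = 234 · (1/2) = (235 − 1) · (1/2) = 117 ≈ 117.00000.

E[X] = 117 = 117.00000.


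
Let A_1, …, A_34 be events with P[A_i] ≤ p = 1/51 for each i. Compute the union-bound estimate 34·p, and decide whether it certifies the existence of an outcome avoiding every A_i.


Union bound: P[∪_{i=1}^{34} A_i] ≤ Σ_i P[A_i] ≤ 34·p = 34·(1/51) = 2/3.
Numerically: 2/3 ≈ 0.667.
Is 2/3 < 1? YES.
Since P[∪ A_i] ≤ 2/3 < 1, the complement has P[∩ A_i^c] ≥ 1 − 2/3 = 1/3 > 0, so some outcome avoids every A_i.

34·p = 2/3 ≈ 0.667; existence CERTIFIED by the union bound.


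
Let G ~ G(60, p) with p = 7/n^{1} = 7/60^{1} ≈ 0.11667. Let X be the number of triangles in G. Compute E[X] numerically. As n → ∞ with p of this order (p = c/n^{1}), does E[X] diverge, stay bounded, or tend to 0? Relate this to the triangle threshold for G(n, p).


Number of potential triangles: C(60, 3) = 34220.
Each occurs with probability p³ ≈ (0.11667)³ ≈ 1.5879630e-03.
By linearity: E[X] = C(60, 3)·p³ ≈ 34220 · 1.5879630e-03 ≈ 54.34009.
Here α = 1, so p = 7/n is exactly at the triangle threshold p ~ 1/n. Asymptotically E[X] → c³/6 = 7³/6 = 343/6 ≈ 57.16667, a bounded constant. In this regime the triangle count is asymptotically Poisson(c³/6).

E[X] ≈ 54.34009; in regime p = Θ(1/n^{1}) E[X] stays bounded (at the triangle threshold p ~ 1/n).


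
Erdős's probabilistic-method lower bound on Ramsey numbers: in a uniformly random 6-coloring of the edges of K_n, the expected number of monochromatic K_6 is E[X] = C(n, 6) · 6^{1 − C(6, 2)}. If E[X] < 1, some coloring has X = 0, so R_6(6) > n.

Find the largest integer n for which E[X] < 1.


We need C(n, 6) · 6^{1 − 15} < 1, i.e. C(n, 6) < 6^{15 − 1} = 78364164096.
Check values of n near the boundary:
  n = 195: C(195, 6) = 70656049360; 70656049360 < 78364164096? YES
  n = 196: C(196, 6) = 72887293024; 72887293024 < 78364164096? YES
  n = 197: C(197, 6) = 75176946208; 75176946208 < 78364164096? YES
  n = 198: C(198, 6) = 77526225777; 77526225777 < 78364164096? YES
  n = 199: C(199, 6) = 79936367511; 79936367511 < 78364164096? NO
  n = 200: C(200, 6) = 82408626300; 82408626300 < 78364164096? NO
The largest n with C(n, 6) < 78364164096 is n = 198 (where E[X] = 25842075259/26121388032 ≈ 0.989307). Hence R_6(6) > 198, i.e. R_6(6) ≥ 199.

Largest n = 198; hence R_6(6) > 198.


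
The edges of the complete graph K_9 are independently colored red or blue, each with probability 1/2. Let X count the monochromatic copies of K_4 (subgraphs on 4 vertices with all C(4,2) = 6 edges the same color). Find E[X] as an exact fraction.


Let X = Σ_S X_S over the C(9, 4) = 126 subsets S of size 4, where X_S = 1 if the K_4 on S is monochromatic.
For a fixed S, the K_4 on S has C(4, 2) = 6 edges. P[all 6 edges red] = (1/2)^6, and likewise for blue, so P[monochromatic] = 2·(1/2)^6 = 2^{1 − 6} = 1/32.
Summing: E[X] = C(9, 4) · 2^{1 − 6} = 126 · 1/32 = 63/16.
Numerically: E[X] ≈ 3.9375.

E[X] = C(9,4)·2^(1−C(4,2)) = 63/16 ≈ 3.9375.


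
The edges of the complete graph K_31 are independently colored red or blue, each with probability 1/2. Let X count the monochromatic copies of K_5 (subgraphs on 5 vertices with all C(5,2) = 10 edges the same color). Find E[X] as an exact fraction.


Let X = Σ_S X_S over the C(31, 5) = 169911 subsets S of size 5, where X_S = 1 if the K_5 on S is monochromatic.
For a fixed S, the K_5 on S has C(5, 2) = 10 edges. P[all 10 edges red] = (1/2)^10, and likewise for blue, so P[monochromatic] = 2·(1/2)^10 = 2^{1 − 10} = 1/512.
Summing: E[X] = C(31, 5) · 2^{1 − 10} = 169911 · 1/512 = 169911/512.
Numerically: E[X] ≈ 331.85742.

E[X] = C(31,5)·2^(1−C(5,2)) = 169911/512 ≈ 331.85742.
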